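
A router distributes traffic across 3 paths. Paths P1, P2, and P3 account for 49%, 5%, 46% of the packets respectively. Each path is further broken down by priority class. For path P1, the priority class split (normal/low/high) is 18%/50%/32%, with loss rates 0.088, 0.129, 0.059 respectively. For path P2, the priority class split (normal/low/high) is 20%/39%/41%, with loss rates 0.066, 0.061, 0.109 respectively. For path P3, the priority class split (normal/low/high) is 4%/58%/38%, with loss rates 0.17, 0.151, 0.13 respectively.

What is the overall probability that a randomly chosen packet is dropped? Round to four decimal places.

0.1188

P(L|P1) = 0.18·0.088 + 0.5·0.129 + 0.32·0.059 = 0.01584 + 0.0645 + 0.01888 = 0.09922
P(L|P2) = 0.2·0.066 + 0.39·0.061 + 0.41·0.109 = 0.0132 + 0.02379 + 0.04469 = 0.08168
P(L|P3) = 0.04·0.17 + 0.58·0.151 + 0.38·0.13 = 0.0068 + 0.08758 + 0.0494 = 0.14378
By total probability over the outer partition,
P(L) = 0.49·0.09922 + 0.05·0.08168 + 0.46·0.14378
      = 0.0486178 + 0.004084 + 0.0661388 = 0.1188406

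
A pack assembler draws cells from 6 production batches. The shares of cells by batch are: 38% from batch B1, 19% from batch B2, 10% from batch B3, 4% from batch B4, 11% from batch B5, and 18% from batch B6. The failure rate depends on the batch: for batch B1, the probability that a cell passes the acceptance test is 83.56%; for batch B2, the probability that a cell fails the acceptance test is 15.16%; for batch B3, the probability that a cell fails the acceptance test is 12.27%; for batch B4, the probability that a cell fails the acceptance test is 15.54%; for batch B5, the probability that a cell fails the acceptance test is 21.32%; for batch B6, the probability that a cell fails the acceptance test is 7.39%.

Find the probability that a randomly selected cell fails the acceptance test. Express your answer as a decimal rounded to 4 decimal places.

P(F|B1) = 1 − 0.8356 = 0.1644.
P(F) = P(F|B1)·P(B1) + P(F|B2)·P(B2) + P(F|B3)·P(B3) + P(F|B4)·P(B4) + P(F|B5)·P(B5) + P(F|B6)·P(B6)
      = 0.1644·0.38 + 0.1516·0.19 + 0.1227·0.1 + 0.1554·0.04 + 0.2132·0.11 + 0.0739·0.18
      = 0.062472 + 0.028804 + 0.01227 + 0.006216 + 0.023452 + 0.013302 = 0.146516

P(F) ≈ 0.1465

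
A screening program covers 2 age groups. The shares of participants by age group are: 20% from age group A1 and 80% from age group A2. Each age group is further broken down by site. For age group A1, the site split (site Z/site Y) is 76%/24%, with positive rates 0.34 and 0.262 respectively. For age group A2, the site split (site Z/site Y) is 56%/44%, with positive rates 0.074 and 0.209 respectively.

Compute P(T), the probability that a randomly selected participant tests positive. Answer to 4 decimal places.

0.1710

P(T|A1) = 0.76·0.34 + 0.24·0.262 = 0.2584 + 0.06288 = 0.32128
P(T|A2) = 0.56·0.074 + 0.44·0.209 = 0.04144 + 0.09196 = 0.1334
Then overall,
P(T) = 0.2·0.32128 + 0.8·0.1334
      = 0.064256 + 0.10672 = 0.170976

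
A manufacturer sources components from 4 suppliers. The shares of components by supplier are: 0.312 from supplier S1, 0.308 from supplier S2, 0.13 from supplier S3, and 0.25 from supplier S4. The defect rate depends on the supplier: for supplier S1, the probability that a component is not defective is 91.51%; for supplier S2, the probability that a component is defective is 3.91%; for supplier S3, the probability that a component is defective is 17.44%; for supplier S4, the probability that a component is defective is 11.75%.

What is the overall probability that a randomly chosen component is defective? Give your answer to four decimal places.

P(D|S1) = 1 − 0.9151 = 0.0849.
P(D) = P(D|S1)·P(S1) + P(D|S2)·P(S2) + P(D|S3)·P(S3) + P(D|S4)·P(S4)
      = 0.0849·0.312 + 0.0391·0.308 + 0.1744·0.13 + 0.1175·0.25
      = 0.0264888 + 0.0120428 + 0.022672 + 0.029375 = 0.0905786

P(D) ≈ 0.0906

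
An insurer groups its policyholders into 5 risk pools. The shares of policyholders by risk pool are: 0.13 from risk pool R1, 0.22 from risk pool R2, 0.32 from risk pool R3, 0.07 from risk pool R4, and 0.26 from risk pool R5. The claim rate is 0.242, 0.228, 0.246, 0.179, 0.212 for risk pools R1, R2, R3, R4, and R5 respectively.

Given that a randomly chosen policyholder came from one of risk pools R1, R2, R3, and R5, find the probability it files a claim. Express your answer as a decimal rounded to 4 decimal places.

Let S = {R1, R2, R3, R5}.
P(S) = 0.13 + 0.22 + 0.32 + 0.26 = 0.93.
P(C ∩ S) = 0.242·0.13 + 0.228·0.22 + 0.246·0.32 + 0.212·0.26 = 0.03146 + 0.05016 + 0.07872 + 0.05512 = 0.21546.
P(C | S) = 0.21546 / 0.93 = 0.231677…

P(C|S) ≈ 0.2317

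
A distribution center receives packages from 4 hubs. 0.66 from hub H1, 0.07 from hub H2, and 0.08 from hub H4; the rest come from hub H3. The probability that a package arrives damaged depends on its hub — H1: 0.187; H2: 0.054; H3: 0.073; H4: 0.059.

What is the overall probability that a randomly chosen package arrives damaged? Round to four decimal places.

0.1458

P(H3) = 1 − (0.66 + 0.07 + 0.08) = 0.19.
Summing over the partition,
P(D) = P(D|H1)·P(H1) + P(D|H2)·P(H2) + P(D|H3)·P(H3) + P(D|H4)·P(H4)
      = 0.187·0.66 + 0.054·0.07 + 0.073·0.19 + 0.059·0.08
      = 0.12342 + 0.00378 + 0.01387 + 0.00472 = 0.14579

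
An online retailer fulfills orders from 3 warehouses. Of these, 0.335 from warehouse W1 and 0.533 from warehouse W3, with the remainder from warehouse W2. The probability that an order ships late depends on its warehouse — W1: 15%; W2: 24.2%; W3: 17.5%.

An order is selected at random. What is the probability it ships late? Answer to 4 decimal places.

P(W2) = 1 − (0.335 + 0.533) = 0.132.
P(L) = P(L|W1)·P(W1) + P(L|W2)·P(W2) + P(L|W3)·P(W3)
      = 0.15·0.335 + 0.242·0.132 + 0.175·0.533
      = 0.05025 + 0.031944 + 0.093275 = 0.175469

0.1755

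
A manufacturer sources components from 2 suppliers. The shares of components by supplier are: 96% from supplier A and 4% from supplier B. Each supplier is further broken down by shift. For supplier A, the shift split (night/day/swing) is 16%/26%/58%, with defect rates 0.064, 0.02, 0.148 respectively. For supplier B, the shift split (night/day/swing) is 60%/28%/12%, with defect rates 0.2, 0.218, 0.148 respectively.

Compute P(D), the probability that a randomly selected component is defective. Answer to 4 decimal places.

0.1052

P(D|A) = 0.16·0.064 + 0.26·0.02 + 0.58·0.148 = 0.01024 + 0.0052 + 0.08584 = 0.10128
P(D|B) = 0.6·0.2 + 0.28·0.218 + 0.12·0.148 = 0.12 + 0.06104 + 0.01776 = 0.1988
Then overall,
P(D) = 0.96·0.10128 + 0.04·0.1988
      = 0.0972288 + 0.007952 = 0.1051808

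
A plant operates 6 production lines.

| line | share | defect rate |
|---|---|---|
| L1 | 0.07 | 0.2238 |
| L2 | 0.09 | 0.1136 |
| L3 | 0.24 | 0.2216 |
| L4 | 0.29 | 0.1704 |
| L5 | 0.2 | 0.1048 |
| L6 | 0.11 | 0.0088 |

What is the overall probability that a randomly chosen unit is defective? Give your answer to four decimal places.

P(D) ≈ 0.1504

Summing over the partition,
P(D) = P(D|L1)·P(L1) + P(D|L2)·P(L2) + P(D|L3)·P(L3) + P(D|L4)·P(L4) + P(D|L5)·P(L5) + P(D|L6)·P(L6)
      = 0.2238·0.07 + 0.1136·0.09 + 0.2216·0.24 + 0.1704·0.29 + 0.1048·0.2 + 0.0088·0.11
      = 0.015666 + 0.010224 + 0.053184 + 0.049416 + 0.02096 + 0.000968 = 0.150418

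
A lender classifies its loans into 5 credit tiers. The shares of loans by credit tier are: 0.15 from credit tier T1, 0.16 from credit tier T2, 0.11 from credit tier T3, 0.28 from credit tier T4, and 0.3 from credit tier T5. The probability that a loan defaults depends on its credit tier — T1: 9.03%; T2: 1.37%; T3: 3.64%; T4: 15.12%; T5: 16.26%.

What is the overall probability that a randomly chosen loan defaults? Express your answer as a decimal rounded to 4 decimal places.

Using total probability over the partition,
P(D) = P(D|T1)·P(T1) + P(D|T2)·P(T2) + P(D|T3)·P(T3) + P(D|T4)·P(T4) + P(D|T5)·P(T5)
      = 0.0903·0.15 + 0.0137·0.16 + 0.0364·0.11 + 0.1512·0.28 + 0.1626·0.3
      = 0.013545 + 0.002192 + 0.004004 + 0.042336 + 0.04878 = 0.110857

0.1109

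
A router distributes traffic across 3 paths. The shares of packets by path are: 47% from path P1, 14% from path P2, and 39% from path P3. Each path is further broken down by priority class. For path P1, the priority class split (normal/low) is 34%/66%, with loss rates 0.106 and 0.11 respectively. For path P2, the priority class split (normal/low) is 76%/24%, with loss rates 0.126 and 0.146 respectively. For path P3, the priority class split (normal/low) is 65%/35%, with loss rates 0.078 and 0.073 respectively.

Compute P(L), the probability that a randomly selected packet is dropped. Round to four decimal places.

P(L|P1) = 0.34·0.106 + 0.66·0.11 = 0.03604 + 0.0726 = 0.10864
P(L|P2) = 0.76·0.126 + 0.24·0.146 = 0.09576 + 0.03504 = 0.1308
P(L|P3) = 0.65·0.078 + 0.35·0.073 = 0.0507 + 0.02555 = 0.07625
Then overall,
P(L) = 0.47·0.10864 + 0.14·0.1308 + 0.39·0.07625
      = 0.0510608 + 0.018312 + 0.0297375 = 0.0991103

P(L) ≈ 0.0991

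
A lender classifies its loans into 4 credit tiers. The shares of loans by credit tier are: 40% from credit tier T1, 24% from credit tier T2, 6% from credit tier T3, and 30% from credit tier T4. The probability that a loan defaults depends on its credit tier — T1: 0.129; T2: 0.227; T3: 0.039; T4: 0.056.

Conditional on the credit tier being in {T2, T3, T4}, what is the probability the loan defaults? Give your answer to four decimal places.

Let S = {T2, T3, T4}.
P(S) = 0.24 + 0.06 + 0.3 = 0.6.
P(D ∩ S) = 0.227·0.24 + 0.039·0.06 + 0.056·0.3 = 0.05448 + 0.00234 + 0.0168 = 0.07362.
P(D | S) = 0.07362 / 0.6 = 0.122700…

P(D|S) ≈ 0.1227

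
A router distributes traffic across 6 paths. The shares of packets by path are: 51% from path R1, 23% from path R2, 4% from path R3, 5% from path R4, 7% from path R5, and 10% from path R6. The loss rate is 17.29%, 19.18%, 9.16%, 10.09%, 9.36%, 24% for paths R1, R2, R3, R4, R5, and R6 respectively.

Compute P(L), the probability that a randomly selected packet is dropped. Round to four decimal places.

P(L) ≈ 0.1716

P(L) = P(L|R1)·P(R1) + P(L|R2)·P(R2) + P(L|R3)·P(R3) + P(L|R4)·P(R4) + P(L|R5)·P(R5) + P(L|R6)·P(R6)
      = 0.1729·0.51 + 0.1918·0.23 + 0.0916·0.04 + 0.1009·0.05 + 0.0936·0.07 + 0.24·0.1
      = 0.088179 + 0.044114 + 0.003664 + 0.005045 + 0.006552 + 0.024 = 0.171554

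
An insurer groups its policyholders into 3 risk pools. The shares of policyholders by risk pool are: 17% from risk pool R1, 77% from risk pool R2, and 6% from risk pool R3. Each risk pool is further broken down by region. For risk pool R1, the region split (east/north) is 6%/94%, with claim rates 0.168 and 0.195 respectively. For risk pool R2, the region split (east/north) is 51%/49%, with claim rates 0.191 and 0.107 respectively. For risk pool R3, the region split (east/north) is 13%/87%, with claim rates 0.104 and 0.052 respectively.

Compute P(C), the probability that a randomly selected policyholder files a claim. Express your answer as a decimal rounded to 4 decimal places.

P(C|R1) = 0.06·0.168 + 0.94·0.195 = 0.01008 + 0.1833 = 0.19338
P(C|R2) = 0.51·0.191 + 0.49·0.107 = 0.09741 + 0.05243 = 0.14984
P(C|R3) = 0.13·0.104 + 0.87·0.052 = 0.01352 + 0.04524 = 0.05876
By total probability over the outer partition,
P(C) = 0.17·0.19338 + 0.77·0.14984 + 0.06·0.05876
      = 0.0328746 + 0.1153768 + 0.0035256 = 0.151777

P(C) ≈ 0.1518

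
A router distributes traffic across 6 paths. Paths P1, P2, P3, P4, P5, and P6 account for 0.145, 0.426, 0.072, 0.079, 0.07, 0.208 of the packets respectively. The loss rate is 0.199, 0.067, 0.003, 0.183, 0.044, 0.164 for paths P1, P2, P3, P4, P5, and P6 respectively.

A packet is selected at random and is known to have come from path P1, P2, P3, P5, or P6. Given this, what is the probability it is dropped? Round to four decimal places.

Let S = {P1, P2, P3, P5, P6}.
P(S) = 0.145 + 0.426 + 0.072 + 0.07 + 0.208 = 0.921.
P(L ∩ S) = 0.199·0.145 + 0.067·0.426 + 0.003·0.072 + 0.044·0.07 + 0.164·0.208 = 0.028855 + 0.028542 + 0.000216 + 0.00308 + 0.034112 = 0.094805.
P(L | S) = 0.094805 / 0.921 = 0.102937…

0.1029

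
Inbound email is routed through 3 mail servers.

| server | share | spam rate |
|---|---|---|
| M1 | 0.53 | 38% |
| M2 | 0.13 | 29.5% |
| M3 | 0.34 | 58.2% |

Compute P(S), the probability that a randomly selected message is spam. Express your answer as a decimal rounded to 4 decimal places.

P(S) ≈ 0.4376

Using total probability over the partition,
P(S) = P(S|M1)·P(M1) + P(S|M2)·P(M2) + P(S|M3)·P(M3)
      = 0.38·0.53 + 0.295·0.13 + 0.582·0.34
      = 0.2014 + 0.03835 + 0.19788 = 0.43763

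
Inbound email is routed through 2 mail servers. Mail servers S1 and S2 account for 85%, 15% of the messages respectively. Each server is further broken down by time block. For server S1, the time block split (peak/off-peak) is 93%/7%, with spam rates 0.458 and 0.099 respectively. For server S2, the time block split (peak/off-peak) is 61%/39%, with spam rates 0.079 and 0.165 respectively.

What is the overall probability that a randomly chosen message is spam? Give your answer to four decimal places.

0.3848

P(S|S1) = 0.93·0.458 + 0.07·0.099 = 0.42594 + 0.00693 = 0.43287
P(S|S2) = 0.61·0.079 + 0.39·0.165 = 0.04819 + 0.06435 = 0.11254
Then overall,
P(S) = 0.85·0.43287 + 0.15·0.11254
      = 0.3679395 + 0.016881 = 0.3848205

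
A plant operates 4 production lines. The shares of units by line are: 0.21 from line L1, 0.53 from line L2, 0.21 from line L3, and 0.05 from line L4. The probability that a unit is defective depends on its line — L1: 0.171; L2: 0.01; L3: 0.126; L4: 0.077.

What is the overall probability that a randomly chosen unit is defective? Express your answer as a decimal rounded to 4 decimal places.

P(D) ≈ 0.0715

P(D) = P(D|L1)·P(L1) + P(D|L2)·P(L2) + P(D|L3)·P(L3) + P(D|L4)·P(L4)
      = 0.171·0.21 + 0.01·0.53 + 0.126·0.21 + 0.077·0.05
      = 0.03591 + 0.0053 + 0.02646 + 0.00385 = 0.07152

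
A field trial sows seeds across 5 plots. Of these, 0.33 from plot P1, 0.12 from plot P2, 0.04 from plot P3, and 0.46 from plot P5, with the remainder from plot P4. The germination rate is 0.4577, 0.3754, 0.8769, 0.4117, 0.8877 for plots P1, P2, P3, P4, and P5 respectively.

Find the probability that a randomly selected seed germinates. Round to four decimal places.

P(P4) = 1 − (0.33 + 0.12 + 0.04 + 0.46) = 0.05.
P(G) = P(G|P1)·P(P1) + P(G|P2)·P(P2) + P(G|P3)·P(P3) + P(G|P4)·P(P4) + P(G|P5)·P(P5)
      = 0.4577·0.33 + 0.3754·0.12 + 0.8769·0.04 + 0.4117·0.05 + 0.8877·0.46
      = 0.151041 + 0.045048 + 0.035076 + 0.020585 + 0.408342 = 0.660092

P(G) ≈ 0.6601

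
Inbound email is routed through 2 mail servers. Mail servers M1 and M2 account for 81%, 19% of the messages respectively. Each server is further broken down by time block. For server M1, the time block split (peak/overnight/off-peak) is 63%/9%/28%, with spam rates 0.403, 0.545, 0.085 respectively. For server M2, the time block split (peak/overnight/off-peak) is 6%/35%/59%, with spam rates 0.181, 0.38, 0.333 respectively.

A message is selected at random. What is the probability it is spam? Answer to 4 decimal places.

P(S|M1) = 0.63·0.403 + 0.09·0.545 + 0.28·0.085 = 0.25389 + 0.04905 + 0.0238 = 0.32674
P(S|M2) = 0.06·0.181 + 0.35·0.38 + 0.59·0.333 = 0.01086 + 0.133 + 0.19647 = 0.34033
By total probability over the outer partition,
P(S) = 0.81·0.32674 + 0.19·0.34033
      = 0.2646594 + 0.0646627 = 0.3293221

0.3293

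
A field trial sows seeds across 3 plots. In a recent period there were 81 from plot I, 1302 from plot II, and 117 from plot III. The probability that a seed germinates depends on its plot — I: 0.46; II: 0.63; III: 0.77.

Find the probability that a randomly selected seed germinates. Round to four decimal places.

0.6317

Total: 81 + 1302 + 117 = 1500.
P(I) = 81/1500 = 0.054. P(II) = 1302/1500 = 0.868. P(III) = 117/1500 = 0.078.
P(G) = P(G|I)·P(I) + P(G|II)·P(II) + P(G|III)·P(III)
      = 0.46·0.054 + 0.63·0.868 + 0.77·0.078
      = 0.02484 + 0.54684 + 0.06006 = 0.63174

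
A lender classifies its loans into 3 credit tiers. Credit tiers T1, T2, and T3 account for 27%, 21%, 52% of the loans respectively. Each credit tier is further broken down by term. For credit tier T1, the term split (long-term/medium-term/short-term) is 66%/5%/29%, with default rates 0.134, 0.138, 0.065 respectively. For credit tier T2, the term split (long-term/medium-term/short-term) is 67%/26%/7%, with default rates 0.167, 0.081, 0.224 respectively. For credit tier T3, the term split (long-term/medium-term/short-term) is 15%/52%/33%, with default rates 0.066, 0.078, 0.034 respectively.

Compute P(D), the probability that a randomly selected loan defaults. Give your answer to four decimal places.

P(D) ≈ 0.0941

P(D|T1) = 0.66·0.134 + 0.05·0.138 + 0.29·0.065 = 0.08844 + 0.0069 + 0.01885 = 0.11419
P(D|T2) = 0.67·0.167 + 0.26·0.081 + 0.07·0.224 = 0.11189 + 0.02106 + 0.01568 = 0.14863
P(D|T3) = 0.15·0.066 + 0.52·0.078 + 0.33·0.034 = 0.0099 + 0.04056 + 0.01122 = 0.06168
Then overall,
P(D) = 0.27·0.11419 + 0.21·0.14863 + 0.52·0.06168
      = 0.0308313 + 0.0312123 + 0.0320736 = 0.0941172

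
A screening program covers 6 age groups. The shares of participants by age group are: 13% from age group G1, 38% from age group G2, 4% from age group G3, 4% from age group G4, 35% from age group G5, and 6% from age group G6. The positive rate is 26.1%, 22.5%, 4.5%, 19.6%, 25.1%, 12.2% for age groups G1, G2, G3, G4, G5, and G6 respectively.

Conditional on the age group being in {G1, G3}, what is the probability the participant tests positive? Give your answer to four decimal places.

P(T|S) ≈ 0.2102

Let S = {G1, G3}.
P(S) = 0.13 + 0.04 = 0.17.
P(T ∩ S) = 0.261·0.13 + 0.045·0.04 = 0.03393 + 0.0018 = 0.03573.
P(T | S) = 0.03573 / 0.17 = 0.210176…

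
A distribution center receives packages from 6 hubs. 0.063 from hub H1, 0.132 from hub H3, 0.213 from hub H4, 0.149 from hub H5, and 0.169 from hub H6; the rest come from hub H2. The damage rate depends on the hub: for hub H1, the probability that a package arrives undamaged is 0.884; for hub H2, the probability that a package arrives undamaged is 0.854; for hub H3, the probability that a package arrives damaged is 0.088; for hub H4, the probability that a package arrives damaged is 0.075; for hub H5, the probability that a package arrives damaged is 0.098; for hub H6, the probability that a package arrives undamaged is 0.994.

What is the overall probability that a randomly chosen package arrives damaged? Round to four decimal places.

P(H2) = 1 − (0.063 + 0.132 + 0.213 + 0.149 + 0.169) = 0.274.
P(D|H1) = 1 − 0.884 = 0.116.
P(D|H2) = 1 − 0.854 = 0.146.
P(D|H6) = 1 − 0.994 = 0.006.
P(D) = P(D|H1)·P(H1) + P(D|H2)·P(H2) + P(D|H3)·P(H3) + P(D|H4)·P(H4) + P(D|H5)·P(H5) + P(D|H6)·P(H6)
      = 0.116·0.063 + 0.146·0.274 + 0.088·0.132 + 0.075·0.213 + 0.098·0.149 + 0.006·0.169
      = 0.007308 + 0.040004 + 0.011616 + 0.015975 + 0.014602 + 0.001014 = 0.090519

0.0905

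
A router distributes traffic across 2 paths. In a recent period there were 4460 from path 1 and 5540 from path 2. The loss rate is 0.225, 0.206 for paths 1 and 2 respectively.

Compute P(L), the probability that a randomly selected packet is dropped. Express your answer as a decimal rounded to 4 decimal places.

Total: 4460 + 5540 = 10000.
P(1) = 4460/10000 = 0.446. P(2) = 5540/10000 = 0.554.
P(L) = P(L|1)·P(1) + P(L|2)·P(2)
      = 0.225·0.446 + 0.206·0.554
      = 0.10035 + 0.114124 = 0.214474

P(L) ≈ 0.2145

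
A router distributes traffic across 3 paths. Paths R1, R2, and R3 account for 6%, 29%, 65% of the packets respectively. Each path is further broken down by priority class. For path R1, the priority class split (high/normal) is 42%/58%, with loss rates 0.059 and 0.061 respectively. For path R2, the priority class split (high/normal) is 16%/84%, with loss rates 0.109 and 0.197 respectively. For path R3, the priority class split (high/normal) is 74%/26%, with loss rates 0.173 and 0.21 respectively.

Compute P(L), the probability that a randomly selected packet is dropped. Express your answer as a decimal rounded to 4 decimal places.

P(L|R1) = 0.42·0.059 + 0.58·0.061 = 0.02478 + 0.03538 = 0.06016
P(L|R2) = 0.16·0.109 + 0.84·0.197 = 0.01744 + 0.16548 = 0.18292
P(L|R3) = 0.74·0.173 + 0.26·0.21 = 0.12802 + 0.0546 = 0.18262
Then overall,
P(L) = 0.06·0.06016 + 0.29·0.18292 + 0.65·0.18262
      = 0.0036096 + 0.0530468 + 0.118703 = 0.1753594

P(L) ≈ 0.1754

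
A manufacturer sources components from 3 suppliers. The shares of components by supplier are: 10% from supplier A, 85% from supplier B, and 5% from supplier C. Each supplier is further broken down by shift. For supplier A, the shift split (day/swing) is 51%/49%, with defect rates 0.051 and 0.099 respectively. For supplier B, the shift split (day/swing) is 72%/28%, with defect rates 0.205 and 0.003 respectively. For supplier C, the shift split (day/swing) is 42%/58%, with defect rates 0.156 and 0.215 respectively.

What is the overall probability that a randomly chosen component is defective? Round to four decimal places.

P(D) ≈ 0.1431

P(D|A) = 0.51·0.051 + 0.49·0.099 = 0.02601 + 0.04851 = 0.07452
P(D|B) = 0.72·0.205 + 0.28·0.003 = 0.1476 + 0.00084 = 0.14844
P(D|C) = 0.42·0.156 + 0.58·0.215 = 0.06552 + 0.1247 = 0.19022
By total probability over the outer partition,
P(D) = 0.1·0.07452 + 0.85·0.14844 + 0.05·0.19022
      = 0.007452 + 0.126174 + 0.009511 = 0.143137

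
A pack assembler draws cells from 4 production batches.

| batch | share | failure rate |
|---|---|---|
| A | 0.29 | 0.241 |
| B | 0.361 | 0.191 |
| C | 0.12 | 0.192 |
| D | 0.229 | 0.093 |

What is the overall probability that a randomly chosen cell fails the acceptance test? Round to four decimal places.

Summing over the partition,
P(F) = P(F|A)·P(A) + P(F|B)·P(B) + P(F|C)·P(C) + P(F|D)·P(D)
      = 0.241·0.29 + 0.191·0.361 + 0.192·0.12 + 0.093·0.229
      = 0.06989 + 0.068951 + 0.02304 + 0.021297 = 0.183178

0.1832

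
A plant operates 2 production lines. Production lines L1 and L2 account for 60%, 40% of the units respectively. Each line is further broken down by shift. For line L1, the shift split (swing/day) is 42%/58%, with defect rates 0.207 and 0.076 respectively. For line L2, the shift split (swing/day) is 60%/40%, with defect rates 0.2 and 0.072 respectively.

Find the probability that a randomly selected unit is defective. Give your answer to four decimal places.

P(D|L1) = 0.42·0.207 + 0.58·0.076 = 0.08694 + 0.04408 = 0.13102
P(D|L2) = 0.6·0.2 + 0.4·0.072 = 0.12 + 0.0288 = 0.1488
Then overall,
P(D) = 0.6·0.13102 + 0.4·0.1488
      = 0.078612 + 0.05952 = 0.138132

0.1381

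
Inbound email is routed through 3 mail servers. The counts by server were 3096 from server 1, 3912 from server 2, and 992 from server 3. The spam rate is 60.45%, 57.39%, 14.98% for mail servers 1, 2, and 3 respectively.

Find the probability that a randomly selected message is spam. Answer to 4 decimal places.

0.5332

Total: 3096 + 3912 + 992 = 8000.
P(1) = 3096/8000 = 0.387. P(2) = 3912/8000 = 0.489. P(3) = 992/8000 = 0.124.
P(S) = P(S|1)·P(1) + P(S|2)·P(2) + P(S|3)·P(3)
      = 0.6045·0.387 + 0.5739·0.489 + 0.1498·0.124
      = 0.2339415 + 0.2806371 + 0.0185752 = 0.5331538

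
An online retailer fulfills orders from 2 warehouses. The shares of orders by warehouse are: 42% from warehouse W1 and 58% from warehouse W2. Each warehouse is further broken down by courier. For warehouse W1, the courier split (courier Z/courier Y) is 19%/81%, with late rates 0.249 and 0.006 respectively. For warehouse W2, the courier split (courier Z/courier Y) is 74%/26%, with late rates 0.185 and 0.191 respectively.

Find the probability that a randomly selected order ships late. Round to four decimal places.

0.1301

P(L|W1) = 0.19·0.249 + 0.81·0.006 = 0.04731 + 0.00486 = 0.05217
P(L|W2) = 0.74·0.185 + 0.26·0.191 = 0.1369 + 0.04966 = 0.18656
Then overall,
P(L) = 0.42·0.05217 + 0.58·0.18656
      = 0.0219114 + 0.1082048 = 0.1301162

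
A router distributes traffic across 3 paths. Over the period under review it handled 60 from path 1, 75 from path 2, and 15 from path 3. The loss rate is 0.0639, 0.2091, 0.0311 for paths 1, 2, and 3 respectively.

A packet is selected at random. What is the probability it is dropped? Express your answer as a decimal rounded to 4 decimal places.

0.1332

Total: 60 + 75 + 15 = 150.
P(1) = 60/150 = 0.4. P(2) = 75/150 = 0.5. P(3) = 15/150 = 0.1.
P(L) = P(L|1)·P(1) + P(L|2)·P(2) + P(L|3)·P(3)
      = 0.0639·0.4 + 0.2091·0.5 + 0.0311·0.1
      = 0.02556 + 0.10455 + 0.00311 = 0.13322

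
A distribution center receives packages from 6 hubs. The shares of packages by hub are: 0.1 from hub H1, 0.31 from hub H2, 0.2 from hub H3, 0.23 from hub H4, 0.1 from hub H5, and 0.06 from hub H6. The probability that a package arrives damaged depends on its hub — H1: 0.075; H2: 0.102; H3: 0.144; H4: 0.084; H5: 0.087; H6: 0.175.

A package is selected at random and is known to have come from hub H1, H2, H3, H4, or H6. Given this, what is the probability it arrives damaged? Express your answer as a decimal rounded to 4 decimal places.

Let S = {H1, H2, H3, H4, H6}.
P(S) = 0.1 + 0.31 + 0.2 + 0.23 + 0.06 = 0.9.
P(D ∩ S) = 0.075·0.1 + 0.102·0.31 + 0.144·0.2 + 0.084·0.23 + 0.175·0.06 = 0.0075 + 0.03162 + 0.0288 + 0.01932 + 0.0105 = 0.09774.
P(D | S) = 0.09774 / 0.9 = 0.108600…

0.1086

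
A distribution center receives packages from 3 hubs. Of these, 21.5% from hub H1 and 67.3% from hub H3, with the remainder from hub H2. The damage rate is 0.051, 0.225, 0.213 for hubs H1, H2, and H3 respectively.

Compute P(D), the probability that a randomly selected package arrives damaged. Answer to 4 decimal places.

P(D) ≈ 0.1795

P(H2) = 1 − (0.215 + 0.673) = 0.112.
Summing over the partition,
P(D) = P(D|H1)·P(H1) + P(D|H2)·P(H2) + P(D|H3)·P(H3)
      = 0.051·0.215 + 0.225·0.112 + 0.213·0.673
      = 0.010965 + 0.0252 + 0.143349 = 0.179514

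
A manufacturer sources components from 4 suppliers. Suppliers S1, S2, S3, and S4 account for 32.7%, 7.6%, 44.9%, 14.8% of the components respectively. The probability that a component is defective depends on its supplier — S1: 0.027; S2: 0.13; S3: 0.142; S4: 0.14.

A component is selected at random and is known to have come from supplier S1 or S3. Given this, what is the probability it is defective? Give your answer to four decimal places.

Let S = {S1, S3}.
P(S) = 0.327 + 0.449 = 0.776.
P(D ∩ S) = 0.027·0.327 + 0.142·0.449 = 0.008829 + 0.063758 = 0.072587.
P(D | S) = 0.072587 / 0.776 = 0.093540…

0.0935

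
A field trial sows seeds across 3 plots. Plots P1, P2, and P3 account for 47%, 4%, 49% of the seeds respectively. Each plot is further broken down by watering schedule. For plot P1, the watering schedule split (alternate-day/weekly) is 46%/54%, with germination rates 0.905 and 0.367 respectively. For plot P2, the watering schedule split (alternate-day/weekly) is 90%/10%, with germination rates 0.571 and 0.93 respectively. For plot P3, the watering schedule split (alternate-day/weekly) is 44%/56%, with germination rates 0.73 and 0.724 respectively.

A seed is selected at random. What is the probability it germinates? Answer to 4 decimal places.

0.6691

P(G|P1) = 0.46·0.905 + 0.54·0.367 = 0.4163 + 0.19818 = 0.61448
P(G|P2) = 0.9·0.571 + 0.1·0.93 = 0.5139 + 0.093 = 0.6069
P(G|P3) = 0.44·0.73 + 0.56·0.724 = 0.3212 + 0.40544 = 0.72664
By total probability over the outer partition,
P(G) = 0.47·0.61448 + 0.04·0.6069 + 0.49·0.72664
      = 0.2888056 + 0.024276 + 0.3560536 = 0.6691352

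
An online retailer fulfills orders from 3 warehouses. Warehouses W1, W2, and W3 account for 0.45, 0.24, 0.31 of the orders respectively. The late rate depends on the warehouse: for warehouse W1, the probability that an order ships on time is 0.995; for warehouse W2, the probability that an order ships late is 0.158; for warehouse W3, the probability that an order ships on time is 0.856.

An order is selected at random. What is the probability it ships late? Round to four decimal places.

P(L|W1) = 1 − 0.995 = 0.005.
P(L|W3) = 1 − 0.856 = 0.144.
By the law of total probability,
P(L) = P(L|W1)·P(W1) + P(L|W2)·P(W2) + P(L|W3)·P(W3)
      = 0.005·0.45 + 0.158·0.24 + 0.144·0.31
      = 0.00225 + 0.03792 + 0.04464 = 0.08481

0.0848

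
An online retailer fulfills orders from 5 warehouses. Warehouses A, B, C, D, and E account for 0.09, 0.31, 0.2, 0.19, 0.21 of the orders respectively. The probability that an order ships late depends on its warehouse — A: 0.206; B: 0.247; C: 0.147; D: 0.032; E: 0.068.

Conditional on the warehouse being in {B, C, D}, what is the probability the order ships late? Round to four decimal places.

Let S = {B, C, D}.
P(S) = 0.31 + 0.2 + 0.19 = 0.7.
P(L ∩ S) = 0.247·0.31 + 0.147·0.2 + 0.032·0.19 = 0.07657 + 0.0294 + 0.00608 = 0.11205.
P(L | S) = 0.11205 / 0.7 = 0.160071…

P(L|S) ≈ 0.1601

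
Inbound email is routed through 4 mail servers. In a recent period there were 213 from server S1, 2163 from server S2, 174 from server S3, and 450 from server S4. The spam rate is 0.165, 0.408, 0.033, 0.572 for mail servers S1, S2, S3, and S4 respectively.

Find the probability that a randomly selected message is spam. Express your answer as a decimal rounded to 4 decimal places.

P(S) ≈ 0.3936

Total: 213 + 2163 + 174 + 450 = 3000.
P(S1) = 213/3000 = 0.071. P(S2) = 2163/3000 = 0.721. P(S3) = 174/3000 = 0.058. P(S4) = 450/3000 = 0.15.
Using total probability over the partition,
P(S) = P(S|S1)·P(S1) + P(S|S2)·P(S2) + P(S|S3)·P(S3) + P(S|S4)·P(S4)
      = 0.165·0.071 + 0.408·0.721 + 0.033·0.058 + 0.572·0.15
      = 0.011715 + 0.294168 + 0.001914 + 0.0858 = 0.393597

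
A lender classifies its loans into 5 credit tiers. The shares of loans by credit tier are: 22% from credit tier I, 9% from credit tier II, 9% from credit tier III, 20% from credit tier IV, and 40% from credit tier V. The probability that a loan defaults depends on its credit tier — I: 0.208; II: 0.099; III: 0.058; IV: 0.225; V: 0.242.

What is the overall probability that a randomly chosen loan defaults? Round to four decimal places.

Using total probability over the partition,
P(D) = P(D|I)·P(I) + P(D|II)·P(II) + P(D|III)·P(III) + P(D|IV)·P(IV) + P(D|V)·P(V)
      = 0.208·0.22 + 0.099·0.09 + 0.058·0.09 + 0.225·0.2 + 0.242·0.4
      = 0.04576 + 0.00891 + 0.00522 + 0.045 + 0.0968 = 0.20169

P(D) ≈ 0.2017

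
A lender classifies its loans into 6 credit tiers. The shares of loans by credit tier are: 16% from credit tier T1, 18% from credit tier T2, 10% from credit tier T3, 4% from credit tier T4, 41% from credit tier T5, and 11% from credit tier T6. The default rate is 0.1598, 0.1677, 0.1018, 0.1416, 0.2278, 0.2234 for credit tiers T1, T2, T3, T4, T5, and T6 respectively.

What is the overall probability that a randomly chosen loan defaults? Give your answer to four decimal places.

By the law of total probability,
P(D) = P(D|T1)·P(T1) + P(D|T2)·P(T2) + P(D|T3)·P(T3) + P(D|T4)·P(T4) + P(D|T5)·P(T5) + P(D|T6)·P(T6)
      = 0.1598·0.16 + 0.1677·0.18 + 0.1018·0.1 + 0.1416·0.04 + 0.2278·0.41 + 0.2234·0.11
      = 0.025568 + 0.030186 + 0.01018 + 0.005664 + 0.093398 + 0.024574 = 0.18957

0.1896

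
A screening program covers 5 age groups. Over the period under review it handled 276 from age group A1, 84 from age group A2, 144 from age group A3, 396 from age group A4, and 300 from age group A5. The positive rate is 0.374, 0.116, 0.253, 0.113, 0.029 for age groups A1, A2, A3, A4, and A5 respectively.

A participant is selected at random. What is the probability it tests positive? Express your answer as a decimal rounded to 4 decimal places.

0.1690

Total: 276 + 84 + 144 + 396 + 300 = 1200.
P(A1) = 276/1200 = 0.23. P(A2) = 84/1200 = 0.07. P(A3) = 144/1200 = 0.12. P(A4) = 396/1200 = 0.33. P(A5) = 300/1200 = 0.25.
By the law of total probability,
P(T) = P(T|A1)·P(A1) + P(T|A2)·P(A2) + P(T|A3)·P(A3) + P(T|A4)·P(A4) + P(T|A5)·P(A5)
      = 0.374·0.23 + 0.116·0.07 + 0.253·0.12 + 0.113·0.33 + 0.029·0.25
      = 0.08602 + 0.00812 + 0.03036 + 0.03729 + 0.00725 = 0.16904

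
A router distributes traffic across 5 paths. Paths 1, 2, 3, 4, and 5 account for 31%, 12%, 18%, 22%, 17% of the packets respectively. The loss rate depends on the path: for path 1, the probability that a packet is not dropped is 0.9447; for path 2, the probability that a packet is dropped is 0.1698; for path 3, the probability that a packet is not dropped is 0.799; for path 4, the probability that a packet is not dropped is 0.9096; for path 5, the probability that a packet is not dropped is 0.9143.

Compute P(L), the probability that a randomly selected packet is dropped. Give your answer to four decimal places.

0.1082

P(L|1) = 1 − 0.9447 = 0.0553.
P(L|3) = 1 − 0.799 = 0.201.
P(L|4) = 1 − 0.9096 = 0.0904.
P(L|5) = 1 − 0.9143 = 0.0857.
By the law of total probability,
P(L) = P(L|1)·P(1) + P(L|2)·P(2) + P(L|3)·P(3) + P(L|4)·P(4) + P(L|5)·P(5)
      = 0.0553·0.31 + 0.1698·0.12 + 0.201·0.18 + 0.0904·0.22 + 0.0857·0.17
      = 0.017143 + 0.020376 + 0.03618 + 0.019888 + 0.014569 = 0.108156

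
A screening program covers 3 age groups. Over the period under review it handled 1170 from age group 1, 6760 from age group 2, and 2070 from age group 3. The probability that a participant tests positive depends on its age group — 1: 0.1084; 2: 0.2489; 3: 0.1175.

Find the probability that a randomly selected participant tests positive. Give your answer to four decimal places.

0.2053

Total: 1170 + 6760 + 2070 = 10000.
P(1) = 1170/10000 = 0.117. P(2) = 6760/10000 = 0.676. P(3) = 2070/10000 = 0.207.
Using total probability over the partition,
P(T) = P(T|1)·P(1) + P(T|2)·P(2) + P(T|3)·P(3)
      = 0.1084·0.117 + 0.2489·0.676 + 0.1175·0.207
      = 0.0126828 + 0.1682564 + 0.0243225 = 0.2052617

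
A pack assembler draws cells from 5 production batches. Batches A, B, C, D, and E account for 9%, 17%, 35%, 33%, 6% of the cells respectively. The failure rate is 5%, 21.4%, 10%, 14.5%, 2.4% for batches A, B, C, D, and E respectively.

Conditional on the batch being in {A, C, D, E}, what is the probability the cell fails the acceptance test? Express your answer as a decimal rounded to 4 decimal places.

P(F|S) ≈ 0.1070

Let S = {A, C, D, E}.
P(S) = 0.09 + 0.35 + 0.33 + 0.06 = 0.83.
P(F ∩ S) = 0.05·0.09 + 0.1·0.35 + 0.145·0.33 + 0.024·0.06 = 0.0045 + 0.035 + 0.04785 + 0.00144 = 0.08879.
P(F | S) = 0.08879 / 0.83 = 0.106976…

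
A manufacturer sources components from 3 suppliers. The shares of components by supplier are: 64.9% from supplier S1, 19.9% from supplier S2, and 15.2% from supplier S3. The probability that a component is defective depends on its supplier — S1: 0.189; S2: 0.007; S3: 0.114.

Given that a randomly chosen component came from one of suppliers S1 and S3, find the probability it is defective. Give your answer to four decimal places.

0.1748

Let S = {S1, S3}.
P(S) = 0.649 + 0.152 = 0.801.
P(D ∩ S) = 0.189·0.649 + 0.114·0.152 = 0.122661 + 0.017328 = 0.139989.
P(D | S) = 0.139989 / 0.801 = 0.174768…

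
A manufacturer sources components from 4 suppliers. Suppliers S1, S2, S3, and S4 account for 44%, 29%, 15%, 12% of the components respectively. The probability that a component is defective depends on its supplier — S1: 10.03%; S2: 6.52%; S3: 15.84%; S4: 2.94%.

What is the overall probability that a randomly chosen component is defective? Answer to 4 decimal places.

P(D) ≈ 0.0903

P(D) = P(D|S1)·P(S1) + P(D|S2)·P(S2) + P(D|S3)·P(S3) + P(D|S4)·P(S4)
      = 0.1003·0.44 + 0.0652·0.29 + 0.1584·0.15 + 0.0294·0.12
      = 0.044132 + 0.018908 + 0.02376 + 0.003528 = 0.090328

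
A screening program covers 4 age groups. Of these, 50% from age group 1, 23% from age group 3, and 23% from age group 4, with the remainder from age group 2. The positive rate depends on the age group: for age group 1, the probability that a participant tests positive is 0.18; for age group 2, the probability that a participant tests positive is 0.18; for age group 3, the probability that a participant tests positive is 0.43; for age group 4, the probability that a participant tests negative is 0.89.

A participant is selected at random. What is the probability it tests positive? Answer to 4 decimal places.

0.2214

P(2) = 1 − (0.5 + 0.23 + 0.23) = 0.04.
P(T|4) = 1 − 0.89 = 0.11.
Summing over the partition,
P(T) = P(T|1)·P(1) + P(T|2)·P(2) + P(T|3)·P(3) + P(T|4)·P(4)
      = 0.18·0.5 + 0.18·0.04 + 0.43·0.23 + 0.11·0.23
      = 0.09 + 0.0072 + 0.0989 + 0.0253 = 0.2214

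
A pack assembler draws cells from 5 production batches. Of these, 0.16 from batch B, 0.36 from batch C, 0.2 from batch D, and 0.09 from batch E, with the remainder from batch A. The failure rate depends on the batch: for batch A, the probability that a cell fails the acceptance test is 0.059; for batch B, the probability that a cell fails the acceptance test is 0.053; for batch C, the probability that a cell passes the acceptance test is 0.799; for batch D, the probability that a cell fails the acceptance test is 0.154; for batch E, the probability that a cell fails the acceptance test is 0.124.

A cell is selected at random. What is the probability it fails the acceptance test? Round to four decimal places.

0.1340

P(A) = 1 − (0.16 + 0.36 + 0.2 + 0.09) = 0.19.
P(F|C) = 1 − 0.799 = 0.201.
P(F) = P(F|A)·P(A) + P(F|B)·P(B) + P(F|C)·P(C) + P(F|D)·P(D) + P(F|E)·P(E)
      = 0.059·0.19 + 0.053·0.16 + 0.201·0.36 + 0.154·0.2 + 0.124·0.09
      = 0.01121 + 0.00848 + 0.07236 + 0.0308 + 0.01116 = 0.13401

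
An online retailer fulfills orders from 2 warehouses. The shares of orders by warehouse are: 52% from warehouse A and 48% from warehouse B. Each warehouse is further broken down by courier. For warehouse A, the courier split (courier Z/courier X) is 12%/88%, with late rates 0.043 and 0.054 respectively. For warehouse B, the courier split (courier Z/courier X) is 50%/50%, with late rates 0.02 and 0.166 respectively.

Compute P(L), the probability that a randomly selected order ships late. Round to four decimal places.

0.0720

P(L|A) = 0.12·0.043 + 0.88·0.054 = 0.00516 + 0.04752 = 0.05268
P(L|B) = 0.5·0.02 + 0.5·0.166 = 0.01 + 0.083 = 0.093
By total probability over the outer partition,
P(L) = 0.52·0.05268 + 0.48·0.093
      = 0.0273936 + 0.04464 = 0.0720336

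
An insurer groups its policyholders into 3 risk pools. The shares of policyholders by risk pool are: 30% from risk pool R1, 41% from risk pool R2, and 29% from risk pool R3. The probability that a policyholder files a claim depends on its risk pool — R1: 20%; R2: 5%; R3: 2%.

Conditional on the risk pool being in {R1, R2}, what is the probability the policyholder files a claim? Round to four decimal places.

Let S = {R1, R2}.
P(S) = 0.3 + 0.41 = 0.71.
P(C ∩ S) = 0.2·0.3 + 0.05·0.41 = 0.06 + 0.0205 = 0.0805.
P(C | S) = 0.0805 / 0.71 = 0.113380…

P(C|S) ≈ 0.1134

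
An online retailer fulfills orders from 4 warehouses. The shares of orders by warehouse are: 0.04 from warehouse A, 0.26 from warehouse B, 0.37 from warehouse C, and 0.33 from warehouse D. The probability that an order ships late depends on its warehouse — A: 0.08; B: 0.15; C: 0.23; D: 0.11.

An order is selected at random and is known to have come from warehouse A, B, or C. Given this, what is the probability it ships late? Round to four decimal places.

0.1900

Let S = {A, B, C}.
P(S) = 0.04 + 0.26 + 0.37 = 0.67.
P(L ∩ S) = 0.08·0.04 + 0.15·0.26 + 0.23·0.37 = 0.0032 + 0.039 + 0.0851 = 0.1273.
P(L | S) = 0.1273 / 0.67 = 0.190000…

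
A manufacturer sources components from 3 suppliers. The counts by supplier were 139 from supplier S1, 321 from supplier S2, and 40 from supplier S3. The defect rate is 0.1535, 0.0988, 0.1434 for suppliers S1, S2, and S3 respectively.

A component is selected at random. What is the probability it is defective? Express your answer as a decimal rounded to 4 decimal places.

0.1176

Total: 139 + 321 + 40 = 500.
P(S1) = 139/500 = 0.278. P(S2) = 321/500 = 0.642. P(S3) = 40/500 = 0.08.
P(D) = P(D|S1)·P(S1) + P(D|S2)·P(S2) + P(D|S3)·P(S3)
      = 0.1535·0.278 + 0.0988·0.642 + 0.1434·0.08
      = 0.042673 + 0.0634296 + 0.011472 = 0.1175746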